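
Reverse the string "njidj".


Input: njidj
Reading characters right to left:
  Position 4: 'j'
  Position 3: 'd'
  Position 2: 'i'
  Position 1: 'j'
  Position 0: 'n'
Reversed: jdijn

jdijn


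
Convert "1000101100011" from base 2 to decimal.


Input: "1000101100011" in base 2
Positional expansion:
  Digit '1' (value 1) x 2^12 = 4096
  Digit '0' (value 0) x 2^11 = 0
  Digit '0' (value 0) x 2^10 = 0
  Digit '0' (value 0) x 2^9 = 0
  Digit '1' (value 1) x 2^8 = 256
  Digit '0' (value 0) x 2^7 = 0
  Digit '1' (value 1) x 2^6 = 64
  Digit '1' (value 1) x 2^5 = 32
  Digit '0' (value 0) x 2^4 = 0
  Digit '0' (value 0) x 2^3 = 0
  Digit '0' (value 0) x 2^2 = 0
  Digit '1' (value 1) x 2^1 = 2
  Digit '1' (value 1) x 2^0 = 1
Sum = 4451

4451


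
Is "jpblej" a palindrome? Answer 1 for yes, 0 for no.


Input: jpblej
Reversed: jelbpj
  Compare pos 0 ('j') with pos 5 ('j'): match
  Compare pos 1 ('p') with pos 4 ('e'): MISMATCH
  Compare pos 2 ('b') with pos 3 ('l'): MISMATCH
Result: not a palindrome

0


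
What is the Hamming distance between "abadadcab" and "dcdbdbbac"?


Comparing "abadadcab" and "dcdbdbbac" position by position:
  Position 0: 'a' vs 'd' => differ
  Position 1: 'b' vs 'c' => differ
  Position 2: 'a' vs 'd' => differ
  Position 3: 'd' vs 'b' => differ
  Position 4: 'a' vs 'd' => differ
  Position 5: 'd' vs 'b' => differ
  Position 6: 'c' vs 'b' => differ
  Position 7: 'a' vs 'a' => same
  Position 8: 'b' vs 'c' => differ
Total differences (Hamming distance): 8

8


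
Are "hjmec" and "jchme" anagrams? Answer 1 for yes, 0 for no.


Strings: "hjmec", "jchme"
Sorted first:  cehjm
Sorted second: cehjm
Sorted forms match => anagrams

1


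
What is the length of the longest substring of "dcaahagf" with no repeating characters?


Input: "dcaahagf"
Sliding window (track last position of each char):
  Position 0 ('d'): window [0,0] length 1 -- new best
  Position 1 ('c'): window [0,1] length 2 -- new best
  Position 2 ('a'): window [0,2] length 3 -- new best
  Position 3 ('a'): repeat (last at 2), move window start to 3
  Position 3 ('a'): window [3,3] length 1
  Position 4 ('h'): window [3,4] length 2
  Position 5 ('a'): repeat (last at 3), move window start to 4
  Position 5 ('a'): window [4,5] length 2
  Position 6 ('g'): window [4,6] length 3
  Position 7 ('f'): window [4,7] length 4 -- new best
Longest substring with no repeats: "hagf" with length 4

4


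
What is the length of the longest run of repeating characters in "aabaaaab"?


Input: "aabaaaab"
Scanning for longest run:
  Position 1 ('a'): continues run of 'a', length=2
  Position 2 ('b'): new char, reset run to 1
  Position 3 ('a'): new char, reset run to 1
  Position 4 ('a'): continues run of 'a', length=2
  Position 5 ('a'): continues run of 'a', length=3
  Position 6 ('a'): continues run of 'a', length=4
  Position 7 ('b'): new char, reset run to 1
Longest run: 'a' with length 4

4


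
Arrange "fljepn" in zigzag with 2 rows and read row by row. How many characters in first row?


Zigzag "fljepn" into 2 rows:
Placing characters:
  'f' => row 0
  'l' => row 1
  'j' => row 0
  'e' => row 1
  'p' => row 0
  'n' => row 1
Rows:
  Row 0: "fjp"
  Row 1: "len"
First row length: 3

3


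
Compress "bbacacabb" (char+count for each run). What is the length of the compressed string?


Input: bbacacabb
Runs:
  'b' x 2 => "b2"
  'a' x 1 => "a1"
  'c' x 1 => "c1"
  'a' x 1 => "a1"
  'c' x 1 => "c1"
  'a' x 1 => "a1"
  'b' x 2 => "b2"
Compressed: "b2a1c1a1c1a1b2"
Compressed length: 14

14


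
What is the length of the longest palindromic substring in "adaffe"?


Input: "adaffe"
Checking substrings for palindromes:
  [0:3] "ada" (len 3) => palindrome
  [3:5] "ff" (len 2) => palindrome
Longest palindromic substring: "ada" with length 3

3


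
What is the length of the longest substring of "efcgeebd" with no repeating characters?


Input: "efcgeebd"
Sliding window (track last position of each char):
  Position 0 ('e'): window [0,0] length 1 -- new best
  Position 1 ('f'): window [0,1] length 2 -- new best
  Position 2 ('c'): window [0,2] length 3 -- new best
  Position 3 ('g'): window [0,3] length 4 -- new best
  Position 4 ('e'): repeat (last at 0), move window start to 1
  Position 4 ('e'): window [1,4] length 4
  Position 5 ('e'): repeat (last at 4), move window start to 5
  Position 5 ('e'): window [5,5] length 1
  Position 6 ('b'): window [5,6] length 2
  Position 7 ('d'): window [5,7] length 3
Longest substring with no repeats: "efcg" with length 4

4


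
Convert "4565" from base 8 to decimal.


Input: "4565" in base 8
Positional expansion:
  Digit '4' (value 4) x 8^3 = 2048
  Digit '5' (value 5) x 8^2 = 320
  Digit '6' (value 6) x 8^1 = 48
  Digit '5' (value 5) x 8^0 = 5
Sum = 2421

2421


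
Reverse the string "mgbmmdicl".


Input: mgbmmdicl
Reading characters right to left:
  Position 8: 'l'
  Position 7: 'c'
  Position 6: 'i'
  Position 5: 'd'
  Position 4: 'm'
  Position 3: 'm'
  Position 2: 'b'
  Position 1: 'g'
  Position 0: 'm'
Reversed: lcidmmbgm

lcidmmbgm


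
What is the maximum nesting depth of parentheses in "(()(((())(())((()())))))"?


Input: "(()(((())(())((()())))))"
Tracking depth:
  Position 0 '(': depth becomes 1
  Position 1 '(': depth becomes 2
  Position 2 ')': depth becomes 1
  Position 3 '(': depth becomes 2
  Position 4 '(': depth becomes 3
  Position 5 '(': depth becomes 4
  Position 6 '(': depth becomes 5
  Position 7 ')': depth becomes 4
  Position 8 ')': depth becomes 3
  Position 9 '(': depth becomes 4
  Position 10 '(': depth becomes 5
  Position 11 ')': depth becomes 4
  Position 12 ')': depth becomes 3
  Position 13 '(': depth becomes 4
  Position 14 '(': depth becomes 5
  Position 15 '(': depth becomes 6
  Position 16 ')': depth becomes 5
  Position 17 '(': depth becomes 6
  Position 18 ')': depth becomes 5
  Position 19 ')': depth becomes 4
  Position 20 ')': depth becomes 3
  Position 21 ')': depth becomes 2
  Position 22 ')': depth becomes 1
  Position 23 ')': depth becomes 0
Maximum depth reached: 6

6


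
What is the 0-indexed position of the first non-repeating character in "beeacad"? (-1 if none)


Input: beeacad
Character frequencies:
  'a': 2
  'b': 1
  'c': 1
  'd': 1
  'e': 2
Scanning left to right for freq == 1:
  Position 0 ('b'): unique! => answer = 0

0


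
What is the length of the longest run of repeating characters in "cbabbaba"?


Input: "cbabbaba"
Scanning for longest run:
  Position 1 ('b'): new char, reset run to 1
  Position 2 ('a'): new char, reset run to 1
  Position 3 ('b'): new char, reset run to 1
  Position 4 ('b'): continues run of 'b', length=2
  Position 5 ('a'): new char, reset run to 1
  Position 6 ('b'): new char, reset run to 1
  Position 7 ('a'): new char, reset run to 1
Longest run: 'b' with length 2

2


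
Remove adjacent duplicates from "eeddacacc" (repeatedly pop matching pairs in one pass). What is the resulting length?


Input: eeddacacc
Stack-based adjacent duplicate removal:
  Read 'e': push. Stack: e
  Read 'e': matches stack top 'e' => pop. Stack: (empty)
  Read 'd': push. Stack: d
  Read 'd': matches stack top 'd' => pop. Stack: (empty)
  Read 'a': push. Stack: a
  Read 'c': push. Stack: ac
  Read 'a': push. Stack: aca
  Read 'c': push. Stack: acac
  Read 'c': matches stack top 'c' => pop. Stack: aca
Final stack: "aca" (length 3)

3


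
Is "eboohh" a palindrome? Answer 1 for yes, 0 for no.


Input: eboohh
Reversed: hhoobe
  Compare pos 0 ('e') with pos 5 ('h'): MISMATCH
  Compare pos 1 ('b') with pos 4 ('h'): MISMATCH
  Compare pos 2 ('o') with pos 3 ('o'): match
Result: not a palindrome

0


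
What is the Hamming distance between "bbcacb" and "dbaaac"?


Comparing "bbcacb" and "dbaaac" position by position:
  Position 0: 'b' vs 'd' => differ
  Position 1: 'b' vs 'b' => same
  Position 2: 'c' vs 'a' => differ
  Position 3: 'a' vs 'a' => same
  Position 4: 'c' vs 'a' => differ
  Position 5: 'b' vs 'c' => differ
Total differences (Hamming distance): 4

4


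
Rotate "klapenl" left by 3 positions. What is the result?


Input: "klapenl", rotate left by 3
First 3 characters: "kla"
Remaining characters: "penl"
Concatenate remaining + first: "penl" + "kla" = "penlkla"

penlkla


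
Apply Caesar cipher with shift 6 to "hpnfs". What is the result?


Caesar cipher: shift "hpnfs" by 6
  'h' (pos 7) + 6 = pos 13 = 'n'
  'p' (pos 15) + 6 = pos 21 = 'v'
  'n' (pos 13) + 6 = pos 19 = 't'
  'f' (pos 5) + 6 = pos 11 = 'l'
  's' (pos 18) + 6 = pos 24 = 'y'
Result: nvtly

nvtly


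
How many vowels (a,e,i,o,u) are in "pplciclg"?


Input: pplciclg
Checking each character:
  'p' at position 0: consonant
  'p' at position 1: consonant
  'l' at position 2: consonant
  'c' at position 3: consonant
  'i' at position 4: vowel (running total: 1)
  'c' at position 5: consonant
  'l' at position 6: consonant
  'g' at position 7: consonant
Total vowels: 1

1


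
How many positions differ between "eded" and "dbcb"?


Comparing "eded" and "dbcb" position by position:
  Position 0: 'e' vs 'd' => DIFFER
  Position 1: 'd' vs 'b' => DIFFER
  Position 2: 'e' vs 'c' => DIFFER
  Position 3: 'd' vs 'b' => DIFFER
Positions that differ: 4

4


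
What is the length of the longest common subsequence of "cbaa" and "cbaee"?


LCS of "cbaa" and "cbaee"
DP table:
           c    b    a    e    e
      0    0    0    0    0    0
  c   0    1    1    1    1    1
  b   0    1    2    2    2    2
  a   0    1    2    3    3    3
  a   0    1    2    3    3    3
LCS length = dp[4][5] = 3

3


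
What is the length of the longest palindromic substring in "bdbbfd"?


Input: "bdbbfd"
Checking substrings for palindromes:
  [0:3] "bdb" (len 3) => palindrome
  [2:4] "bb" (len 2) => palindrome
Longest palindromic substring: "bdb" with length 3

3


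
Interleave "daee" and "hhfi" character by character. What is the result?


Interleaving "daee" and "hhfi":
  Position 0: 'd' from first, 'h' from second => "dh"
  Position 1: 'a' from first, 'h' from second => "ah"
  Position 2: 'e' from first, 'f' from second => "ef"
  Position 3: 'e' from first, 'i' from second => "ei"
Result: dhahefei

dhahefei


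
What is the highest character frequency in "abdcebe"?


Input: abdcebe
Character counts:
  'a': 1
  'b': 2
  'c': 1
  'd': 1
  'e': 2
Maximum frequency: 2

2


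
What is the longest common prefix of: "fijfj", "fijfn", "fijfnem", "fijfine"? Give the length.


Words: fijfj, fijfn, fijfnem, fijfine
  Position 0: all 'f' => match
  Position 1: all 'i' => match
  Position 2: all 'j' => match
  Position 3: all 'f' => match
  Position 4: ('j', 'n', 'n', 'i') => mismatch, stop
LCP = "fijf" (length 4)

4


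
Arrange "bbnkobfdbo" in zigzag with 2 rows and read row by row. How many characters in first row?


Zigzag "bbnkobfdbo" into 2 rows:
Placing characters:
  'b' => row 0
  'b' => row 1
  'n' => row 0
  'k' => row 1
  'o' => row 0
  'b' => row 1
  'f' => row 0
  'd' => row 1
  'b' => row 0
  'o' => row 1
Rows:
  Row 0: "bnofb"
  Row 1: "bkbdo"
First row length: 5

5


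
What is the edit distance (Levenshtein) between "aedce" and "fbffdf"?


Computing edit distance: "aedce" -> "fbffdf"
DP table:
           f    b    f    f    d    f
      0    1    2    3    4    5    6
  a   1    1    2    3    4    5    6
  e   2    2    2    3    4    5    6
  d   3    3    3    3    4    4    5
  c   4    4    4    4    4    5    5
  e   5    5    5    5    5    5    6
Edit distance = dp[5][6] = 6

6


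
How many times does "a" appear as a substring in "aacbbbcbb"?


Searching for "a" in "aacbbbcbb"
Scanning each position:
  Position 0: "a" => MATCH
  Position 1: "a" => MATCH
  Position 2: "c" => no
  Position 3: "b" => no
  Position 4: "b" => no
  Position 5: "b" => no
  Position 6: "c" => no
  Position 7: "b" => no
  Position 8: "b" => no
Total occurrences: 2

2


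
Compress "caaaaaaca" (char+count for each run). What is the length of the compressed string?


Input: caaaaaaca
Runs:
  'c' x 1 => "c1"
  'a' x 6 => "a6"
  'c' x 1 => "c1"
  'a' x 1 => "a1"
Compressed: "c1a6c1a1"
Compressed length: 8

8


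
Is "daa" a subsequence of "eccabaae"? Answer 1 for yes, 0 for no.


Check if "daa" is a subsequence of "eccabaae"
Greedy scan:
  Position 0 ('e'): no match needed
  Position 1 ('c'): no match needed
  Position 2 ('c'): no match needed
  Position 3 ('a'): no match needed
  Position 4 ('b'): no match needed
  Position 5 ('a'): no match needed
  Position 6 ('a'): no match needed
  Position 7 ('e'): no match needed
Only matched 0/3 characters => not a subsequence

0


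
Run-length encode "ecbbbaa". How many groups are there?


Input: ecbbbaa
Scanning for consecutive runs:
  Group 1: 'e' x 1 (positions 0-0)
  Group 2: 'c' x 1 (positions 1-1)
  Group 3: 'b' x 3 (positions 2-4)
  Group 4: 'a' x 2 (positions 5-6)
Total groups: 4

4


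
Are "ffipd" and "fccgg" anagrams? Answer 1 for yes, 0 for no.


Strings: "ffipd", "fccgg"
Sorted first:  dffip
Sorted second: ccfgg
Differ at position 0: 'd' vs 'c' => not anagrams

0


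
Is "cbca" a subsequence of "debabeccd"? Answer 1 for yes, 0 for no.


Check if "cbca" is a subsequence of "debabeccd"
Greedy scan:
  Position 0 ('d'): no match needed
  Position 1 ('e'): no match needed
  Position 2 ('b'): no match needed
  Position 3 ('a'): no match needed
  Position 4 ('b'): no match needed
  Position 5 ('e'): no match needed
  Position 6 ('c'): matches sub[0] = 'c'
  Position 7 ('c'): no match needed
  Position 8 ('d'): no match needed
Only matched 1/4 characters => not a subsequence

0


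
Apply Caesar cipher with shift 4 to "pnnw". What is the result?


Caesar cipher: shift "pnnw" by 4
  'p' (pos 15) + 4 = pos 19 = 't'
  'n' (pos 13) + 4 = pos 17 = 'r'
  'n' (pos 13) + 4 = pos 17 = 'r'
  'w' (pos 22) + 4 = pos 0 = 'a'
Result: trra

trra


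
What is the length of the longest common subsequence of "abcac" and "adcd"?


LCS of "abcac" and "adcd"
DP table:
           a    d    c    d
      0    0    0    0    0
  a   0    1    1    1    1
  b   0    1    1    1    1
  c   0    1    1    2    2
  a   0    1    1    2    2
  c   0    1    1    2    2
LCS length = dp[5][4] = 2

2


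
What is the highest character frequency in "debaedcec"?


Input: debaedcec
Character counts:
  'a': 1
  'b': 1
  'c': 2
  'd': 2
  'e': 3
Maximum frequency: 3

3


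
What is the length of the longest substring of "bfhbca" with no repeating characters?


Input: "bfhbca"
Sliding window (track last position of each char):
  Position 0 ('b'): window [0,0] length 1 -- new best
  Position 1 ('f'): window [0,1] length 2 -- new best
  Position 2 ('h'): window [0,2] length 3 -- new best
  Position 3 ('b'): repeat (last at 0), move window start to 1
  Position 3 ('b'): window [1,3] length 3
  Position 4 ('c'): window [1,4] length 4 -- new best
  Position 5 ('a'): window [1,5] length 5 -- new best
Longest substring with no repeats: "fhbca" with length 5

5


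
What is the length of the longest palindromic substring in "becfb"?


Input: "becfb"
Checking substrings for palindromes:
  No multi-char palindromic substrings found
Longest palindromic substring: "b" with length 1

1


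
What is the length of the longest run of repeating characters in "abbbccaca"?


Input: "abbbccaca"
Scanning for longest run:
  Position 1 ('b'): new char, reset run to 1
  Position 2 ('b'): continues run of 'b', length=2
  Position 3 ('b'): continues run of 'b', length=3
  Position 4 ('c'): new char, reset run to 1
  Position 5 ('c'): continues run of 'c', length=2
  Position 6 ('a'): new char, reset run to 1
  Position 7 ('c'): new char, reset run to 1
  Position 8 ('a'): new char, reset run to 1
Longest run: 'b' with length 3

3


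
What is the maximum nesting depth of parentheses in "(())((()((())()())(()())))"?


Input: "(())((()((())()())(()())))"
Tracking depth:
  Position 0 '(': depth becomes 1
  Position 1 '(': depth becomes 2
  Position 2 ')': depth becomes 1
  Position 3 ')': depth becomes 0
  Position 4 '(': depth becomes 1
  Position 5 '(': depth becomes 2
  Position 6 '(': depth becomes 3
  Position 7 ')': depth becomes 2
  Position 8 '(': depth becomes 3
  Position 9 '(': depth becomes 4
  Position 10 '(': depth becomes 5
  Position 11 ')': depth becomes 4
  Position 12 ')': depth becomes 3
  Position 13 '(': depth becomes 4
  Position 14 ')': depth becomes 3
  Position 15 '(': depth becomes 4
  Position 16 ')': depth becomes 3
  Position 17 ')': depth becomes 2
  Position 18 '(': depth becomes 3
  Position 19 '(': depth becomes 4
  Position 20 ')': depth becomes 3
  Position 21 '(': depth becomes 4
  Position 22 ')': depth becomes 3
  Position 23 ')': depth becomes 2
  Position 24 ')': depth becomes 1
  Position 25 ')': depth becomes 0
Maximum depth reached: 5

5


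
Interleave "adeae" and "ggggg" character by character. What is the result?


Interleaving "adeae" and "ggggg":
  Position 0: 'a' from first, 'g' from second => "ag"
  Position 1: 'd' from first, 'g' from second => "dg"
  Position 2: 'e' from first, 'g' from second => "eg"
  Position 3: 'a' from first, 'g' from second => "ag"
  Position 4: 'e' from first, 'g' from second => "eg"
Result: agdgegageg

agdgegageg


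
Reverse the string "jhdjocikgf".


Input: jhdjocikgf
Reading characters right to left:
  Position 9: 'f'
  Position 8: 'g'
  Position 7: 'k'
  Position 6: 'i'
  Position 5: 'c'
  Position 4: 'o'
  Position 3: 'j'
  Position 2: 'd'
  Position 1: 'h'
  Position 0: 'j'
Reversed: fgkicojdhj

fgkicojdhj


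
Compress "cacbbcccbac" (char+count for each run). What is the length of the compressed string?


Input: cacbbcccbac
Runs:
  'c' x 1 => "c1"
  'a' x 1 => "a1"
  'c' x 1 => "c1"
  'b' x 2 => "b2"
  'c' x 3 => "c3"
  'b' x 1 => "b1"
  'a' x 1 => "a1"
  'c' x 1 => "c1"
Compressed: "c1a1c1b2c3b1a1c1"
Compressed length: 16

16


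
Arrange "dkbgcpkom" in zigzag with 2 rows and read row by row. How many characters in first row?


Zigzag "dkbgcpkom" into 2 rows:
Placing characters:
  'd' => row 0
  'k' => row 1
  'b' => row 0
  'g' => row 1
  'c' => row 0
  'p' => row 1
  'k' => row 0
  'o' => row 1
  'm' => row 0
Rows:
  Row 0: "dbckm"
  Row 1: "kgpo"
First row length: 5

5


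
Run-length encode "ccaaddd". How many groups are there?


Input: ccaaddd
Scanning for consecutive runs:
  Group 1: 'c' x 2 (positions 0-1)
  Group 2: 'a' x 2 (positions 2-3)
  Group 3: 'd' x 3 (positions 4-6)
Total groups: 3

3


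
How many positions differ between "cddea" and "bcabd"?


Comparing "cddea" and "bcabd" position by position:
  Position 0: 'c' vs 'b' => DIFFER
  Position 1: 'd' vs 'c' => DIFFER
  Position 2: 'd' vs 'a' => DIFFER
  Position 3: 'e' vs 'b' => DIFFER
  Position 4: 'a' vs 'd' => DIFFER
Positions that differ: 5

5


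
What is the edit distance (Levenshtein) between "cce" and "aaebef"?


Computing edit distance: "cce" -> "aaebef"
DP table:
           a    a    e    b    e    f
      0    1    2    3    4    5    6
  c   1    1    2    3    4    5    6
  c   2    2    2    3    4    5    6
  e   3    3    3    2    3    4    5
Edit distance = dp[3][6] = 5

5


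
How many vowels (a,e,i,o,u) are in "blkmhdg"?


Input: blkmhdg
Checking each character:
  'b' at position 0: consonant
  'l' at position 1: consonant
  'k' at position 2: consonant
  'm' at position 3: consonant
  'h' at position 4: consonant
  'd' at position 5: consonant
  'g' at position 6: consonant
Total vowels: 0

0


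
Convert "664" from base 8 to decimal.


Input: "664" in base 8
Positional expansion:
  Digit '6' (value 6) x 8^2 = 384
  Digit '6' (value 6) x 8^1 = 48
  Digit '4' (value 4) x 8^0 = 4
Sum = 436

436


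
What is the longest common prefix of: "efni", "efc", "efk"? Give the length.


Words: efni, efc, efk
  Position 0: all 'e' => match
  Position 1: all 'f' => match
  Position 2: ('n', 'c', 'k') => mismatch, stop
LCP = "ef" (length 2)

2


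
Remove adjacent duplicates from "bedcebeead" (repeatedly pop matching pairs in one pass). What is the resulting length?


Input: bedcebeead
Stack-based adjacent duplicate removal:
  Read 'b': push. Stack: b
  Read 'e': push. Stack: be
  Read 'd': push. Stack: bed
  Read 'c': push. Stack: bedc
  Read 'e': push. Stack: bedce
  Read 'b': push. Stack: bedceb
  Read 'e': push. Stack: bedcebe
  Read 'e': matches stack top 'e' => pop. Stack: bedceb
  Read 'a': push. Stack: bedceba
  Read 'd': push. Stack: bedcebad
Final stack: "bedcebad" (length 8)

8


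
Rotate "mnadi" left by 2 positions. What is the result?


Input: "mnadi", rotate left by 2
First 2 characters: "mn"
Remaining characters: "adi"
Concatenate remaining + first: "adi" + "mn" = "adimn"

adimn


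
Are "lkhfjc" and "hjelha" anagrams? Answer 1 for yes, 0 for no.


Strings: "lkhfjc", "hjelha"
Sorted first:  cfhjkl
Sorted second: aehhjl
Differ at position 0: 'c' vs 'a' => not anagrams

0


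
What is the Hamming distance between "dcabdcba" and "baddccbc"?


Comparing "dcabdcba" and "baddccbc" position by position:
  Position 0: 'd' vs 'b' => differ
  Position 1: 'c' vs 'a' => differ
  Position 2: 'a' vs 'd' => differ
  Position 3: 'b' vs 'd' => differ
  Position 4: 'd' vs 'c' => differ
  Position 5: 'c' vs 'c' => same
  Position 6: 'b' vs 'b' => same
  Position 7: 'a' vs 'c' => differ
Total differences (Hamming distance): 6

6


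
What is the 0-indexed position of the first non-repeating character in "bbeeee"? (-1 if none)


Input: bbeeee
Character frequencies:
  'b': 2
  'e': 4
Scanning left to right for freq == 1:
  Position 0 ('b'): freq=2, skip
  Position 1 ('b'): freq=2, skip
  Position 2 ('e'): freq=4, skip
  Position 3 ('e'): freq=4, skip
  Position 4 ('e'): freq=4, skip
  Position 5 ('e'): freq=4, skip
  No unique character found => answer = -1

-1


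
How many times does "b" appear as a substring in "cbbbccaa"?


Searching for "b" in "cbbbccaa"
Scanning each position:
  Position 0: "c" => no
  Position 1: "b" => MATCH
  Position 2: "b" => MATCH
  Position 3: "b" => MATCH
  Position 4: "c" => no
  Position 5: "c" => no
  Position 6: "a" => no
  Position 7: "a" => no
Total occurrences: 3

3


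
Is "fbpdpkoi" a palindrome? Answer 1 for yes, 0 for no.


Input: fbpdpkoi
Reversed: iokpdpbf
  Compare pos 0 ('f') with pos 7 ('i'): MISMATCH
  Compare pos 1 ('b') with pos 6 ('o'): MISMATCH
  Compare pos 2 ('p') with pos 5 ('k'): MISMATCH
  Compare pos 3 ('d') with pos 4 ('p'): MISMATCH
Result: not a palindrome

0


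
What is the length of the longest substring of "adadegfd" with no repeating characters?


Input: "adadegfd"
Sliding window (track last position of each char):
  Position 0 ('a'): window [0,0] length 1 -- new best
  Position 1 ('d'): window [0,1] length 2 -- new best
  Position 2 ('a'): repeat (last at 0), move window start to 1
  Position 2 ('a'): window [1,2] length 2
  Position 3 ('d'): repeat (last at 1), move window start to 2
  Position 3 ('d'): window [2,3] length 2
  Position 4 ('e'): window [2,4] length 3 -- new best
  Position 5 ('g'): window [2,5] length 4 -- new best
  Position 6 ('f'): window [2,6] length 5 -- new best
  Position 7 ('d'): repeat (last at 3), move window start to 4
  Position 7 ('d'): window [4,7] length 4
Longest substring with no repeats: "adegf" with length 5

5


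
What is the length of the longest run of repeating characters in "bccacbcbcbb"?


Input: "bccacbcbcbb"
Scanning for longest run:
  Position 1 ('c'): new char, reset run to 1
  Position 2 ('c'): continues run of 'c', length=2
  Position 3 ('a'): new char, reset run to 1
  Position 4 ('c'): new char, reset run to 1
  Position 5 ('b'): new char, reset run to 1
  Position 6 ('c'): new char, reset run to 1
  Position 7 ('b'): new char, reset run to 1
  Position 8 ('c'): new char, reset run to 1
  Position 9 ('b'): new char, reset run to 1
  Position 10 ('b'): continues run of 'b', length=2
Longest run: 'c' with length 2

2


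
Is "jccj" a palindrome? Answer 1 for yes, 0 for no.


Input: jccj
Reversed: jccj
  Compare pos 0 ('j') with pos 3 ('j'): match
  Compare pos 1 ('c') with pos 2 ('c'): match
Result: palindrome

1


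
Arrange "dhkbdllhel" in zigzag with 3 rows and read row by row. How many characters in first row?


Zigzag "dhkbdllhel" into 3 rows:
Placing characters:
  'd' => row 0
  'h' => row 1
  'k' => row 2
  'b' => row 1
  'd' => row 0
  'l' => row 1
  'l' => row 2
  'h' => row 1
  'e' => row 0
  'l' => row 1
Rows:
  Row 0: "dde"
  Row 1: "hblhl"
  Row 2: "kl"
First row length: 3

3


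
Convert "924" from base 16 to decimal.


Input: "924" in base 16
Positional expansion:
  Digit '9' (value 9) x 16^2 = 2304
  Digit '2' (value 2) x 16^1 = 32
  Digit '4' (value 4) x 16^0 = 4
Sum = 2340

2340


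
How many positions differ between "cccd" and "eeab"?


Comparing "cccd" and "eeab" position by position:
  Position 0: 'c' vs 'e' => DIFFER
  Position 1: 'c' vs 'e' => DIFFER
  Position 2: 'c' vs 'a' => DIFFER
  Position 3: 'd' vs 'b' => DIFFER
Positions that differ: 4

4


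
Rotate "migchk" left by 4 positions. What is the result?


Input: "migchk", rotate left by 4
First 4 characters: "migc"
Remaining characters: "hk"
Concatenate remaining + first: "hk" + "migc" = "hkmigc"

hkmigc


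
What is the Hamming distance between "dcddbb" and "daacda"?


Comparing "dcddbb" and "daacda" position by position:
  Position 0: 'd' vs 'd' => same
  Position 1: 'c' vs 'a' => differ
  Position 2: 'd' vs 'a' => differ
  Position 3: 'd' vs 'c' => differ
  Position 4: 'b' vs 'd' => differ
  Position 5: 'b' vs 'a' => differ
Total differences (Hamming distance): 5

5


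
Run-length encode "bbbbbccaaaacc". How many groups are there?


Input: bbbbbccaaaacc
Scanning for consecutive runs:
  Group 1: 'b' x 5 (positions 0-4)
  Group 2: 'c' x 2 (positions 5-6)
  Group 3: 'a' x 4 (positions 7-10)
  Group 4: 'c' x 2 (positions 11-12)
Total groups: 4

4


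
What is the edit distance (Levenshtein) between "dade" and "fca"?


Computing edit distance: "dade" -> "fca"
DP table:
           f    c    a
      0    1    2    3
  d   1    1    2    3
  a   2    2    2    2
  d   3    3    3    3
  e   4    4    4    4
Edit distance = dp[4][3] = 4

4


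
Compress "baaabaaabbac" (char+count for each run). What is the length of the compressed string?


Input: baaabaaabbac
Runs:
  'b' x 1 => "b1"
  'a' x 3 => "a3"
  'b' x 1 => "b1"
  'a' x 3 => "a3"
  'b' x 2 => "b2"
  'a' x 1 => "a1"
  'c' x 1 => "c1"
Compressed: "b1a3b1a3b2a1c1"
Compressed length: 14

14


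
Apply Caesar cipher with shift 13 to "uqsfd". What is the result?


Caesar cipher: shift "uqsfd" by 13
  'u' (pos 20) + 13 = pos 7 = 'h'
  'q' (pos 16) + 13 = pos 3 = 'd'
  's' (pos 18) + 13 = pos 5 = 'f'
  'f' (pos 5) + 13 = pos 18 = 's'
  'd' (pos 3) + 13 = pos 16 = 'q'
Result: hdfsq

hdfsq


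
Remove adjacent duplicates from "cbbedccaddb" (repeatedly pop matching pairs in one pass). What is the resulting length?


Input: cbbedccaddb
Stack-based adjacent duplicate removal:
  Read 'c': push. Stack: c
  Read 'b': push. Stack: cb
  Read 'b': matches stack top 'b' => pop. Stack: c
  Read 'e': push. Stack: ce
  Read 'd': push. Stack: ced
  Read 'c': push. Stack: cedc
  Read 'c': matches stack top 'c' => pop. Stack: ced
  Read 'a': push. Stack: ceda
  Read 'd': push. Stack: cedad
  Read 'd': matches stack top 'd' => pop. Stack: ceda
  Read 'b': push. Stack: cedab
Final stack: "cedab" (length 5)

5


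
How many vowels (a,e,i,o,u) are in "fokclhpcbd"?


Input: fokclhpcbd
Checking each character:
  'f' at position 0: consonant
  'o' at position 1: vowel (running total: 1)
  'k' at position 2: consonant
  'c' at position 3: consonant
  'l' at position 4: consonant
  'h' at position 5: consonant
  'p' at position 6: consonant
  'c' at position 7: consonant
  'b' at position 8: consonant
  'd' at position 9: consonant
Total vowels: 1

1


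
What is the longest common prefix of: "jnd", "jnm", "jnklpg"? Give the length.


Words: jnd, jnm, jnklpg
  Position 0: all 'j' => match
  Position 1: all 'n' => match
  Position 2: ('d', 'm', 'k') => mismatch, stop
LCP = "jn" (length 2)

2


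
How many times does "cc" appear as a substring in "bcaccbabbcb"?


Searching for "cc" in "bcaccbabbcb"
Scanning each position:
  Position 0: "bc" => no
  Position 1: "ca" => no
  Position 2: "ac" => no
  Position 3: "cc" => MATCH
  Position 4: "cb" => no
  Position 5: "ba" => no
  Position 6: "ab" => no
  Position 7: "bb" => no
  Position 8: "bc" => no
  Position 9: "cb" => no
Total occurrences: 1

1


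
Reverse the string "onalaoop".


Input: onalaoop
Reading characters right to left:
  Position 7: 'p'
  Position 6: 'o'
  Position 5: 'o'
  Position 4: 'a'
  Position 3: 'l'
  Position 2: 'a'
  Position 1: 'n'
  Position 0: 'o'
Reversed: pooalano

pooalano


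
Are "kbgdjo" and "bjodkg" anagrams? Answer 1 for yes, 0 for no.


Strings: "kbgdjo", "bjodkg"
Sorted first:  bdgjko
Sorted second: bdgjko
Sorted forms match => anagrams

1


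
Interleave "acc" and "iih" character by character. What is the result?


Interleaving "acc" and "iih":
  Position 0: 'a' from first, 'i' from second => "ai"
  Position 1: 'c' from first, 'i' from second => "ci"
  Position 2: 'c' from first, 'h' from second => "ch"
Result: aicich

aicich


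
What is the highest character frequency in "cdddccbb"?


Input: cdddccbb
Character counts:
  'b': 2
  'c': 3
  'd': 3
Maximum frequency: 3

3


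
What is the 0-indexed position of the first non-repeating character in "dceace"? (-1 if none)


Input: dceace
Character frequencies:
  'a': 1
  'c': 2
  'd': 1
  'e': 2
Scanning left to right for freq == 1:
  Position 0 ('d'): unique! => answer = 0

0


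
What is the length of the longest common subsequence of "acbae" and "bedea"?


LCS of "acbae" and "bedea"
DP table:
           b    e    d    e    a
      0    0    0    0    0    0
  a   0    0    0    0    0    1
  c   0    0    0    0    0    1
  b   0    1    1    1    1    1
  a   0    1    1    1    1    2
  e   0    1    2    2    2    2
LCS length = dp[5][5] = 2

2


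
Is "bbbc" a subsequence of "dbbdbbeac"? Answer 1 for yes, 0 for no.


Check if "bbbc" is a subsequence of "dbbdbbeac"
Greedy scan:
  Position 0 ('d'): no match needed
  Position 1 ('b'): matches sub[0] = 'b'
  Position 2 ('b'): matches sub[1] = 'b'
  Position 3 ('d'): no match needed
  Position 4 ('b'): matches sub[2] = 'b'
  Position 5 ('b'): no match needed
  Position 6 ('e'): no match needed
  Position 7 ('a'): no match needed
  Position 8 ('c'): matches sub[3] = 'c'
All 4 characters matched => is a subsequence

1


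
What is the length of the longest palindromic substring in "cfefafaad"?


Input: "cfefafaad"
Checking substrings for palindromes:
  [1:4] "fef" (len 3) => palindrome
  [3:6] "faf" (len 3) => palindrome
  [4:7] "afa" (len 3) => palindrome
  [6:8] "aa" (len 2) => palindrome
Longest palindromic substring: "fef" with length 3

3


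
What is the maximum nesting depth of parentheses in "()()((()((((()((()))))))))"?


Input: "()()((()((((()((()))))))))"
Tracking depth:
  Position 0 '(': depth becomes 1
  Position 1 ')': depth becomes 0
  Position 2 '(': depth becomes 1
  Position 3 ')': depth becomes 0
  Position 4 '(': depth becomes 1
  Position 5 '(': depth becomes 2
  Position 6 '(': depth becomes 3
  Position 7 ')': depth becomes 2
  Position 8 '(': depth becomes 3
  Position 9 '(': depth becomes 4
  Position 10 '(': depth becomes 5
  Position 11 '(': depth becomes 6
  Position 12 '(': depth becomes 7
  Position 13 ')': depth becomes 6
  Position 14 '(': depth becomes 7
  Position 15 '(': depth becomes 8
  Position 16 '(': depth becomes 9
  Position 17 ')': depth becomes 8
  Position 18 ')': depth becomes 7
  Position 19 ')': depth becomes 6
  Position 20 ')': depth becomes 5
  Position 21 ')': depth becomes 4
  Position 22 ')': depth becomes 3
  Position 23 ')': depth becomes 2
  Position 24 ')': depth becomes 1
  Position 25 ')': depth becomes 0
Maximum depth reached: 9

9


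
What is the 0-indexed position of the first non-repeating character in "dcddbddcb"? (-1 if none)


Input: dcddbddcb
Character frequencies:
  'b': 2
  'c': 2
  'd': 5
Scanning left to right for freq == 1:
  Position 0 ('d'): freq=5, skip
  Position 1 ('c'): freq=2, skip
  Position 2 ('d'): freq=5, skip
  Position 3 ('d'): freq=5, skip
  Position 4 ('b'): freq=2, skip
  Position 5 ('d'): freq=5, skip
  Position 6 ('d'): freq=5, skip
  Position 7 ('c'): freq=2, skip
  Position 8 ('b'): freq=2, skip
  No unique character found => answer = -1

-1


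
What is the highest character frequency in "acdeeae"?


Input: acdeeae
Character counts:
  'a': 2
  'c': 1
  'd': 1
  'e': 3
Maximum frequency: 3

3


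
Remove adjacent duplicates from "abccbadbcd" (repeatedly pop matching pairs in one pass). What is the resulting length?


Input: abccbadbcd
Stack-based adjacent duplicate removal:
  Read 'a': push. Stack: a
  Read 'b': push. Stack: ab
  Read 'c': push. Stack: abc
  Read 'c': matches stack top 'c' => pop. Stack: ab
  Read 'b': matches stack top 'b' => pop. Stack: a
  Read 'a': matches stack top 'a' => pop. Stack: (empty)
  Read 'd': push. Stack: d
  Read 'b': push. Stack: db
  Read 'c': push. Stack: dbc
  Read 'd': push. Stack: dbcd
Final stack: "dbcd" (length 4)

4


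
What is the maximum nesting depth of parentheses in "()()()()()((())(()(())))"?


Input: "()()()()()((())(()(())))"
Tracking depth:
  Position 0 '(': depth becomes 1
  Position 1 ')': depth becomes 0
  Position 2 '(': depth becomes 1
  Position 3 ')': depth becomes 0
  Position 4 '(': depth becomes 1
  Position 5 ')': depth becomes 0
  Position 6 '(': depth becomes 1
  Position 7 ')': depth becomes 0
  Position 8 '(': depth becomes 1
  Position 9 ')': depth becomes 0
  Position 10 '(': depth becomes 1
  Position 11 '(': depth becomes 2
  Position 12 '(': depth becomes 3
  Position 13 ')': depth becomes 2
  Position 14 ')': depth becomes 1
  Position 15 '(': depth becomes 2
  Position 16 '(': depth becomes 3
  Position 17 ')': depth becomes 2
  Position 18 '(': depth becomes 3
  Position 19 '(': depth becomes 4
  Position 20 ')': depth becomes 3
  Position 21 ')': depth becomes 2
  Position 22 ')': depth becomes 1
  Position 23 ')': depth becomes 0
Maximum depth reached: 4

4


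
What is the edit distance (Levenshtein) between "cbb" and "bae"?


Computing edit distance: "cbb" -> "bae"
DP table:
           b    a    e
      0    1    2    3
  c   1    1    2    3
  b   2    1    2    3
  b   3    2    2    3
Edit distance = dp[3][3] = 3

3


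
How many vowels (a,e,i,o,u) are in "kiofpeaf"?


Input: kiofpeaf
Checking each character:
  'k' at position 0: consonant
  'i' at position 1: vowel (running total: 1)
  'o' at position 2: vowel (running total: 2)
  'f' at position 3: consonant
  'p' at position 4: consonant
  'e' at position 5: vowel (running total: 3)
  'a' at position 6: vowel (running total: 4)
  'f' at position 7: consonant
Total vowels: 4

4


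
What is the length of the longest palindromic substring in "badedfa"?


Input: "badedfa"
Checking substrings for palindromes:
  [2:5] "ded" (len 3) => palindrome
Longest palindromic substring: "ded" with length 3

3


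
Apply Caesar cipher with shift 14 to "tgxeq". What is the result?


Caesar cipher: shift "tgxeq" by 14
  't' (pos 19) + 14 = pos 7 = 'h'
  'g' (pos 6) + 14 = pos 20 = 'u'
  'x' (pos 23) + 14 = pos 11 = 'l'
  'e' (pos 4) + 14 = pos 18 = 's'
  'q' (pos 16) + 14 = pos 4 = 'e'
Result: hulse

hulse


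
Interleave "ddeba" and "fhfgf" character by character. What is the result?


Interleaving "ddeba" and "fhfgf":
  Position 0: 'd' from first, 'f' from second => "df"
  Position 1: 'd' from first, 'h' from second => "dh"
  Position 2: 'e' from first, 'f' from second => "ef"
  Position 3: 'b' from first, 'g' from second => "bg"
  Position 4: 'a' from first, 'f' from second => "af"
Result: dfdhefbgaf

dfdhefbgaf


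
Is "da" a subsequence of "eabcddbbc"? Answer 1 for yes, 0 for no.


Check if "da" is a subsequence of "eabcddbbc"
Greedy scan:
  Position 0 ('e'): no match needed
  Position 1 ('a'): no match needed
  Position 2 ('b'): no match needed
  Position 3 ('c'): no match needed
  Position 4 ('d'): matches sub[0] = 'd'
  Position 5 ('d'): no match needed
  Position 6 ('b'): no match needed
  Position 7 ('b'): no match needed
  Position 8 ('c'): no match needed
Only matched 1/2 characters => not a subsequence

0


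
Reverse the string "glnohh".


Input: glnohh
Reading characters right to left:
  Position 5: 'h'
  Position 4: 'h'
  Position 3: 'o'
  Position 2: 'n'
  Position 1: 'l'
  Position 0: 'g'
Reversed: hhonlg

hhonlg


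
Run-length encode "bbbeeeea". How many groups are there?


Input: bbbeeeea
Scanning for consecutive runs:
  Group 1: 'b' x 3 (positions 0-2)
  Group 2: 'e' x 4 (positions 3-6)
  Group 3: 'a' x 1 (positions 7-7)
Total groups: 3

3


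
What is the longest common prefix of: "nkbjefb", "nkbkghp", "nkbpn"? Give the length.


Words: nkbjefb, nkbkghp, nkbpn
  Position 0: all 'n' => match
  Position 1: all 'k' => match
  Position 2: all 'b' => match
  Position 3: ('j', 'k', 'p') => mismatch, stop
LCP = "nkb" (length 3)

3


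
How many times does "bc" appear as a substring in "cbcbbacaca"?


Searching for "bc" in "cbcbbacaca"
Scanning each position:
  Position 0: "cb" => no
  Position 1: "bc" => MATCH
  Position 2: "cb" => no
  Position 3: "bb" => no
  Position 4: "ba" => no
  Position 5: "ac" => no
  Position 6: "ca" => no
  Position 7: "ac" => no
  Position 8: "ca" => no
Total occurrences: 1

1


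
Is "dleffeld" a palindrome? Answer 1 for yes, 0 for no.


Input: dleffeld
Reversed: dleffeld
  Compare pos 0 ('d') with pos 7 ('d'): match
  Compare pos 1 ('l') with pos 6 ('l'): match
  Compare pos 2 ('e') with pos 5 ('e'): match
  Compare pos 3 ('f') with pos 4 ('f'): match
Result: palindrome

1


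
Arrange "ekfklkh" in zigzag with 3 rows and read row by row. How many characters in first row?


Zigzag "ekfklkh" into 3 rows:
Placing characters:
  'e' => row 0
  'k' => row 1
  'f' => row 2
  'k' => row 1
  'l' => row 0
  'k' => row 1
  'h' => row 2
Rows:
  Row 0: "el"
  Row 1: "kkk"
  Row 2: "fh"
First row length: 2

2


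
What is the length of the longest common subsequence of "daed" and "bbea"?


LCS of "daed" and "bbea"
DP table:
           b    b    e    a
      0    0    0    0    0
  d   0    0    0    0    0
  a   0    0    0    0    1
  e   0    0    0    1    1
  d   0    0    0    1    1
LCS length = dp[4][4] = 1

1


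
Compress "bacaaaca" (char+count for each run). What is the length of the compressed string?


Input: bacaaaca
Runs:
  'b' x 1 => "b1"
  'a' x 1 => "a1"
  'c' x 1 => "c1"
  'a' x 3 => "a3"
  'c' x 1 => "c1"
  'a' x 1 => "a1"
Compressed: "b1a1c1a3c1a1"
Compressed length: 12

12


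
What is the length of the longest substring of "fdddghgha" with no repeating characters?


Input: "fdddghgha"
Sliding window (track last position of each char):
  Position 0 ('f'): window [0,0] length 1 -- new best
  Position 1 ('d'): window [0,1] length 2 -- new best
  Position 2 ('d'): repeat (last at 1), move window start to 2
  Position 2 ('d'): window [2,2] length 1
  Position 3 ('d'): repeat (last at 2), move window start to 3
  Position 3 ('d'): window [3,3] length 1
  Position 4 ('g'): window [3,4] length 2
  Position 5 ('h'): window [3,5] length 3 -- new best
  Position 6 ('g'): repeat (last at 4), move window start to 5
  Position 6 ('g'): window [5,6] length 2
  Position 7 ('h'): repeat (last at 5), move window start to 6
  Position 7 ('h'): window [6,7] length 2
  Position 8 ('a'): window [6,8] length 3
Longest substring with no repeats: "dgh" with length 3

3


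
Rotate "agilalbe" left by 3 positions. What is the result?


Input: "agilalbe", rotate left by 3
First 3 characters: "agi"
Remaining characters: "lalbe"
Concatenate remaining + first: "lalbe" + "agi" = "lalbeagi"

lalbeagi


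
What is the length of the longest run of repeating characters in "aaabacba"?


Input: "aaabacba"
Scanning for longest run:
  Position 1 ('a'): continues run of 'a', length=2
  Position 2 ('a'): continues run of 'a', length=3
  Position 3 ('b'): new char, reset run to 1
  Position 4 ('a'): new char, reset run to 1
  Position 5 ('c'): new char, reset run to 1
  Position 6 ('b'): new char, reset run to 1
  Position 7 ('a'): new char, reset run to 1
Longest run: 'a' with length 3

3
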